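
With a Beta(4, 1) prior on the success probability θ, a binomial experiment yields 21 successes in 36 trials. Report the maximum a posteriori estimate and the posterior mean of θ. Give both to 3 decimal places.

Posterior: Beta(4+21, 1+15) = Beta(25, 16).
Mode = (25−1)/(25+16−2) = 24/39 = 0.615.
Mean = 25/(25+16) = 25/41 = 0.610.
Mode > mean: the posterior has a left tail.

MAP = 0.615, posterior mean = 0.610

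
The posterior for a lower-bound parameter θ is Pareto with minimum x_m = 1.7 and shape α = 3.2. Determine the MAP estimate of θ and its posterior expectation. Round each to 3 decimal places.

The Pareto density is strictly decreasing on [x_m, ∞), so the mode is x_m = 1.700.
Mean = α·x_m/(α−1) = 3.2·1.7/2.2 = 2.473.
The posterior is right-skewed, so the mean exceeds the mode.

MAP estimate = 1.700, posterior expectation = 2.473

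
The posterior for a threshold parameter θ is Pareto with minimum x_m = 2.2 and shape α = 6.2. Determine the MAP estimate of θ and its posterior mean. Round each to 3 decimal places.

MAP: 2.200. Posterior mean: 2.623.

The Pareto density is strictly decreasing on [x_m, ∞), so the mode is x_m = 2.200.
Mean = α·x_m/(α−1) = 6.2·2.2/5.2 = 2.623.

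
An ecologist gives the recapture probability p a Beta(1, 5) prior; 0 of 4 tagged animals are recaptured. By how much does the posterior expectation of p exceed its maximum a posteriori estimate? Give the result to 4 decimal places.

Posterior: Beta(1+0, 5+4) = Beta(1, 9).
Since α = 1 ≤ 1 and β > 1, the Beta density is monotone decreasing on [0,1]; the mode is at 0.
Mean = 1/(1+9) = 0.1000.
Difference = 0.1000 − 0.0000 = 0.1000.
The mean is pulled above the mode by the posterior's right skew.

0.1000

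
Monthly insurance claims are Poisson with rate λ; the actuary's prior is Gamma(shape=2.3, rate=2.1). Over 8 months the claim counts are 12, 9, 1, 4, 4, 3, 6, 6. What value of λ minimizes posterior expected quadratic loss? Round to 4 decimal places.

Σ counts = 45. Posterior: Gamma(shape = 2.3+45 = 47.3, rate = 2.1+8 = 10.1).
Mode = (α−1)/β = 46.3/10.1 = 4.5842.
Mean = α/β = 47.3/10.1 = 4.6832.
Quadratic loss ⇒ the optimal estimator is the posterior mean.

4.6832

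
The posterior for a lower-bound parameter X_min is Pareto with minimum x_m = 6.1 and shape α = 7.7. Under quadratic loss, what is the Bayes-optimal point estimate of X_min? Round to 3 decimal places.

7.010

The Pareto density is strictly decreasing on [x_m, ∞), so the mode is x_m = 6.100.
Mean = α·x_m/(α−1) = 7.7·6.1/6.7 = 7.010.
Quadratic loss ⇒ the optimal estimator is the posterior mean.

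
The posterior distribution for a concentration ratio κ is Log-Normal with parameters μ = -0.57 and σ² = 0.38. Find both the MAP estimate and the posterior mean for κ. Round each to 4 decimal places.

MAP = 0.3867; posterior mean = 0.6839

Mode = exp(μ − σ²) = exp(-0.95) = 0.3867.
Mean = exp(μ + σ²/2) = exp(-0.380) = 0.6839.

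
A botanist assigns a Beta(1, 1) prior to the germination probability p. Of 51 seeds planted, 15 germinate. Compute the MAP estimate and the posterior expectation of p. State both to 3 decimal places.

p_MAP = 0.294, E[p|data] = 0.302

Posterior: Beta(1+15, 1+36) = Beta(16, 37).
Mode = (16−1)/(16+37−2) = 15/51 = 0.294.
With a flat prior the MAP equals the MLE, 15/51.
Mean = 16/(16+37) = 16/53 = 0.302.
Mean > mode: the posterior has a right tail.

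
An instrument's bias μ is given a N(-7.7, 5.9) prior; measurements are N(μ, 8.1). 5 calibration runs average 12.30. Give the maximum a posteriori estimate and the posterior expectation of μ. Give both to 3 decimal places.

maximum a posteriori estimate = 7.991, posterior expectation = 7.991

Posterior for μ is Normal. Precision-weighted mean: (1/5.9·-7.7 + 5/8.1·12.30) / (1/5.9 + 5/8.1) = 7.991.
A Normal posterior is symmetric, so mode = mean.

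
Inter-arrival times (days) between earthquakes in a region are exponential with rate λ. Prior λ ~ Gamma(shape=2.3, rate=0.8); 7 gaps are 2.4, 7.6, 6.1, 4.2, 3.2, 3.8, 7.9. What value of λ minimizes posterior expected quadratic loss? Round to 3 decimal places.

Σ times = 35.2. Posterior: Gamma(shape = 2.3+7 = 9.3, rate = 0.8+35.2 = 36.0).
Mode = (α−1)/β = 8.3/36.0 = 0.231.
Mean = α/β = 9.3/36.0 = 0.258.
Quadratic loss ⇒ the optimal estimator is the posterior mean.

0.258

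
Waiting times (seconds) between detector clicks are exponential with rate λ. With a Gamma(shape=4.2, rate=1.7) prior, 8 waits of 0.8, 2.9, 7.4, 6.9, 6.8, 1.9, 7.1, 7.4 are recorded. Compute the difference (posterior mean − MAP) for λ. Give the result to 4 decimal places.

0.0233

Σ times = 41.2. Posterior: Gamma(shape = 4.2+8 = 12.2, rate = 1.7+41.2 = 42.9).
Mode = (α−1)/β = 11.2/42.9 = 0.2611.
Mean = α/β = 12.2/42.9 = 0.2844.
Difference = 0.2844 − 0.2611 = 0.0233.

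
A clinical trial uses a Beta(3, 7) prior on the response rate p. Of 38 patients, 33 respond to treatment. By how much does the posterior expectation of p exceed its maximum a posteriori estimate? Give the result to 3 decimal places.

-0.011

Posterior: Beta(3+33, 7+5) = Beta(36, 12).
Mode = (36−1)/(36+12−2) = 35/46 = 0.761.
Mean = 36/(36+12) = 36/48 = 0.750.
Difference = 0.750 − 0.761 = -0.011.
Left-skewed posterior ⇒ mean < mode.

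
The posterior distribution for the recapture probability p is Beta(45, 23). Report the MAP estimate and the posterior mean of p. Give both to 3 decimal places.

p_MAP = 0.667, E[p|data] = 0.662

Mode = (45−1)/(45+23−2) = 44/66 = 0.667.
Mean = 45/(45+23) = 45/68 = 0.662.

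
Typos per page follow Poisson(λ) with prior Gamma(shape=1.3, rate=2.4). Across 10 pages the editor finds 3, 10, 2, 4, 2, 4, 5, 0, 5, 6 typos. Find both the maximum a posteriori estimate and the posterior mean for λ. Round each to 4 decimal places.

Σ counts = 41. Posterior: Gamma(shape = 1.3+41 = 42.3, rate = 2.4+10 = 12.4).
Mode = (α−1)/β = 41.3/12.4 = 3.3306.
Mean = α/β = 42.3/12.4 = 3.4113.

λ_MAP = 3.3306, E[λ|data] = 3.4113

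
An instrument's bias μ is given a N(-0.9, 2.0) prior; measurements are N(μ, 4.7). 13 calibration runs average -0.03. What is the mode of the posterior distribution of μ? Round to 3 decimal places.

Posterior for μ is Normal. Precision-weighted mean: (1/2.0·-0.9 + 13/4.7·-0.03) / (1/2.0 + 13/4.7) = -0.163.
A Normal posterior is symmetric, so mode = mean.
This is the posterior mode — the MAP estimate.

-0.163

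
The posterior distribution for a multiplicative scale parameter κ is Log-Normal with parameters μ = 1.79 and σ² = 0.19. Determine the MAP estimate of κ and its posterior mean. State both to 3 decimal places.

MAP = 4.953; posterior mean = 6.586

Mode = exp(μ − σ²) = exp(1.60) = 4.953.
Mean = exp(μ + σ²/2) = exp(1.885) = 6.586.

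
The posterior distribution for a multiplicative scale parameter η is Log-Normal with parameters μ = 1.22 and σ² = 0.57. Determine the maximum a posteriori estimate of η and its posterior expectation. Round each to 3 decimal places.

maximum a posteriori estimate = 1.916, posterior expectation = 4.504

Mode = exp(μ − σ²) = exp(0.65) = 1.916.
Mean = exp(μ + σ²/2) = exp(1.505) = 4.504.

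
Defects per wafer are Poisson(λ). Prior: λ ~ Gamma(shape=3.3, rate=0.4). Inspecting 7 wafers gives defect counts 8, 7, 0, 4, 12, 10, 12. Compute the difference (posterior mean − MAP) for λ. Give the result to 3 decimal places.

Σ counts = 53. Posterior: Gamma(shape = 3.3+53 = 56.3, rate = 0.4+7 = 7.4).
Mode = (α−1)/β = 55.3/7.4 = 7.473.
Mean = α/β = 56.3/7.4 = 7.608.
Difference = 7.608 − 7.473 = 0.135.

0.135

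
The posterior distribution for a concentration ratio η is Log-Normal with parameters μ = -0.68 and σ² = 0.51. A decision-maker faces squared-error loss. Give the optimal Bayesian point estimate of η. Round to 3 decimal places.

0.654

Mode = exp(μ − σ²) = exp(-1.19) = 0.304.
Mean = exp(μ + σ²/2) = exp(-0.425) = 0.654.
Squared-error loss ⇒ the optimal estimator is the posterior mean.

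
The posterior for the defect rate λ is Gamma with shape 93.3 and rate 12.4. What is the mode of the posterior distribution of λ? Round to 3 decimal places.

7.444

Mode = (α−1)/β = 92.3/12.4 = 7.444.
Mean = α/β = 93.3/12.4 = 7.524.
This is the posterior mode — the MAP estimate.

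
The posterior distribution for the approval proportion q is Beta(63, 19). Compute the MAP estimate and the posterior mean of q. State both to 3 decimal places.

Mode = (63−1)/(63+19−2) = 62/80 = 0.775.
Mean = 63/(63+19) = 63/82 = 0.768.
Left-skewed posterior ⇒ mean < mode.

MAP estimate = 0.775, posterior mean = 0.768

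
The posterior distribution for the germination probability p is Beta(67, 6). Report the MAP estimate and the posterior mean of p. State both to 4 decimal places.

Mode = (67−1)/(67+6−2) = 66/71 = 0.9296.
Mean = 67/(67+6) = 67/73 = 0.9178.

p_MAP = 0.9296, E[p|data] = 0.9178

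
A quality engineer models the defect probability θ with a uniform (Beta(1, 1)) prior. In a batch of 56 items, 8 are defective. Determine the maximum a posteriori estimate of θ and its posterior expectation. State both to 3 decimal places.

MAP = 0.143, posterior mean = 0.155

Posterior: Beta(1+8, 1+48) = Beta(9, 49).
Mode = (9−1)/(9+49−2) = 8/56 = 0.143.
With a flat prior the MAP equals the MLE, 8/56.
Mean = 9/(9+49) = 9/58 = 0.155.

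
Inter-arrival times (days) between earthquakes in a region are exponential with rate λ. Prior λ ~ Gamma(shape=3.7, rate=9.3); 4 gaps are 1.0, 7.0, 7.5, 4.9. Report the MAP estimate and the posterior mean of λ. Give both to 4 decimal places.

MAP: 0.2256. Posterior mean: 0.2593.

Σ times = 20.4. Posterior: Gamma(shape = 3.7+4 = 7.7, rate = 9.3+20.4 = 29.7).
Mode = (α−1)/β = 6.7/29.7 = 0.2256.
Mean = α/β = 7.7/29.7 = 0.2593.
The posterior is right-skewed, so the mean exceeds the mode.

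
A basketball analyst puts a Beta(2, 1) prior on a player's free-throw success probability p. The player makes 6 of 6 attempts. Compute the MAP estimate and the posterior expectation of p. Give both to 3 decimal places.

Posterior: Beta(2+6, 1+0) = Beta(8, 1).
Since β = 1 ≤ 1 and α > 1, the Beta density is monotone increasing on [0,1]; the mode is at 1.
Mean = 8/(8+1) = 0.889.

p_MAP = 1.000, E[p|data] = 0.889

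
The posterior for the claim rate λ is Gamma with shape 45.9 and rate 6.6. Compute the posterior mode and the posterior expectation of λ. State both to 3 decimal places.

Mode = (α−1)/β = 44.9/6.6 = 6.803.
Mean = α/β = 45.9/6.6 = 6.955.

MAP: 6.803. Posterior mean: 6.955.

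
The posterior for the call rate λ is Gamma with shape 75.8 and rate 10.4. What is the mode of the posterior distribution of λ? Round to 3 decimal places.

7.192

Mode = (α−1)/β = 74.8/10.4 = 7.192.
Mean = α/β = 75.8/10.4 = 7.288.
This is the posterior mode — the MAP estimate.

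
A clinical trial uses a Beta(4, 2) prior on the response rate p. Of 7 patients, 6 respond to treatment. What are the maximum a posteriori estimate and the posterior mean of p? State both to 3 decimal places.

MAP = 0.818; posterior mean = 0.769

Posterior: Beta(4+6, 2+1) = Beta(10, 3).
Mode = (10−1)/(10+3−2) = 9/11 = 0.818.
Mean = 10/(10+3) = 10/13 = 0.769.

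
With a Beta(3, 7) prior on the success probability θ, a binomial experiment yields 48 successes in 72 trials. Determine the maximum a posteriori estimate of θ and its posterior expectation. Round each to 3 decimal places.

Posterior: Beta(3+48, 7+24) = Beta(51, 31).
Mode = (51−1)/(51+31−2) = 50/80 = 0.625.
Mean = 51/(51+31) = 51/82 = 0.622.

MAP = 0.625; posterior mean = 0.622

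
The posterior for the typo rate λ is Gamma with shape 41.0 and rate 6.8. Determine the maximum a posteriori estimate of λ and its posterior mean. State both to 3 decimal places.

λ_MAP = 5.882, E[λ|data] = 6.029

Mode = (α−1)/β = 40.0/6.8 = 5.882.
Mean = α/β = 41.0/6.8 = 6.029.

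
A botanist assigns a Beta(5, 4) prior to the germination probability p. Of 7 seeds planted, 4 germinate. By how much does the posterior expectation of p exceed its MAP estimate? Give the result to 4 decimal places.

Posterior: Beta(5+4, 4+3) = Beta(9, 7).
Mode = (9−1)/(9+7−2) = 8/14 = 0.5714.
Mean = 9/(9+7) = 9/16 = 0.5625.
Difference = 0.5625 − 0.5714 = -0.0089.
Left-skewed posterior ⇒ mean < mode.

-0.0089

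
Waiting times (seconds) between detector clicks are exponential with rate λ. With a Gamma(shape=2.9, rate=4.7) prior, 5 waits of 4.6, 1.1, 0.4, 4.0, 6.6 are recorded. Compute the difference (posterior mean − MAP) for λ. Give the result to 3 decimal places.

0.047

Σ times = 16.7. Posterior: Gamma(shape = 2.9+5 = 7.9, rate = 4.7+16.7 = 21.4).
Mode = (α−1)/β = 6.9/21.4 = 0.322.
Mean = α/β = 7.9/21.4 = 0.369.
Difference = 0.369 − 0.322 = 0.047.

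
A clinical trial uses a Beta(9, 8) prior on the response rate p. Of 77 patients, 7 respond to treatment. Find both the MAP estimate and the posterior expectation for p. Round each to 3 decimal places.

Posterior: Beta(9+7, 8+70) = Beta(16, 78).
Mode = (16−1)/(16+78−2) = 15/92 = 0.163.
Mean = 16/(16+78) = 16/94 = 0.170.

MAP = 0.163, posterior mean = 0.170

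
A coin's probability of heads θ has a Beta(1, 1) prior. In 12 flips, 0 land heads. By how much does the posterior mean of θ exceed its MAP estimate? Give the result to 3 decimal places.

0.071

Posterior: Beta(1+0, 1+12) = Beta(1, 13).
Since α = 1 ≤ 1 and β > 1, the Beta density is monotone decreasing on [0,1]; the mode is at 0.
Mean = 1/(1+13) = 0.071.
Difference = 0.071 − 0.000 = 0.071.
Mean > mode: the posterior has a right tail.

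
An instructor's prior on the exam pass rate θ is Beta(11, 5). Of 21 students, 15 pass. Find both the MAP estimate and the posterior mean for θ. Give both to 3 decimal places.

MAP = 0.714, posterior mean = 0.703

Posterior: Beta(11+15, 5+6) = Beta(26, 11).
Mode = (26−1)/(26+11−2) = 25/35 = 0.714.
Mean = 26/(26+11) = 26/37 = 0.703.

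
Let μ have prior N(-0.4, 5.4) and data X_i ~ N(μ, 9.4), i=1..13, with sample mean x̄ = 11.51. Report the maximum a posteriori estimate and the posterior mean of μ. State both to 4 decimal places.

MAP: 10.1035. Posterior mean: 10.1035.

Posterior for μ is Normal. Precision-weighted mean: (1/5.4·-0.4 + 13/9.4·11.51) / (1/5.4 + 13/9.4) = 10.1035.
A Normal posterior is symmetric, so mode = mean.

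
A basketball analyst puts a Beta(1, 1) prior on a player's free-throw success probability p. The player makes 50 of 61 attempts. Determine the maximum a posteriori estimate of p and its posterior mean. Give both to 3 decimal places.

MAP = 0.820, posterior mean = 0.810

Posterior: Beta(1+50, 1+11) = Beta(51, 12).
Mode = (51−1)/(51+12−2) = 50/61 = 0.820.
With a flat prior the MAP equals the MLE, 50/61.
Mean = 51/(51+12) = 51/63 = 0.810.
Mode > mean: the posterior has a left tail.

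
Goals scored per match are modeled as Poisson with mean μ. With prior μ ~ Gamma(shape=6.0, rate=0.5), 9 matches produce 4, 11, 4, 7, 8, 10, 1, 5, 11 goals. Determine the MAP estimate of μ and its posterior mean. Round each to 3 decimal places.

Σ counts = 61. Posterior: Gamma(shape = 6.0+61 = 67.0, rate = 0.5+9 = 9.5).
Mode = (α−1)/β = 66.0/9.5 = 6.947.
Mean = α/β = 67.0/9.5 = 7.053.

MAP: 6.947. Posterior mean: 7.053.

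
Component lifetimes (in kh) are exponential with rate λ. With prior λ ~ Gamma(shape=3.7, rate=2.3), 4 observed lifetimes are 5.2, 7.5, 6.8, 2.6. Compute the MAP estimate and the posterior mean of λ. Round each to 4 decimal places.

Σ times = 22.1. Posterior: Gamma(shape = 3.7+4 = 7.7, rate = 2.3+22.1 = 24.4).
Mode = (α−1)/β = 6.7/24.4 = 0.2746.
Mean = α/β = 7.7/24.4 = 0.3156.

MAP = 0.2746; posterior mean = 0.3156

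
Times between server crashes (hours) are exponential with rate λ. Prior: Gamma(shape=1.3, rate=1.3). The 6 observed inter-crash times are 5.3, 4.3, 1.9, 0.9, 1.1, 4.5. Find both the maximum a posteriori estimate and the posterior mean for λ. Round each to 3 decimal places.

maximum a posteriori estimate = 0.326, posterior mean = 0.378

Σ times = 18.0. Posterior: Gamma(shape = 1.3+6 = 7.3, rate = 1.3+18.0 = 19.3).
Mode = (α−1)/β = 6.3/19.3 = 0.326.
Mean = α/β = 7.3/19.3 = 0.378.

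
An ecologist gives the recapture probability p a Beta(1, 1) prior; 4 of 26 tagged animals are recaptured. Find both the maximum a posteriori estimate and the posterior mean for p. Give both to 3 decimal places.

Posterior: Beta(1+4, 1+22) = Beta(5, 23).
Mode = (5−1)/(5+23−2) = 4/26 = 0.154.
With a flat prior the MAP equals the MLE, 4/26.
Mean = 5/(5+23) = 5/28 = 0.179.
The mean is pulled above the mode by the posterior's right skew.

maximum a posteriori estimate = 0.154, posterior mean = 0.179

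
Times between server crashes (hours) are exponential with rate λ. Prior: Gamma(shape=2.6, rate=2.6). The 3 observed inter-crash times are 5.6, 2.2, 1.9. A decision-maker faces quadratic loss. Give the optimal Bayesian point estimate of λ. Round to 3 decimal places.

Σ times = 9.7. Posterior: Gamma(shape = 2.6+3 = 5.6, rate = 2.6+9.7 = 12.3).
Mode = (α−1)/β = 4.6/12.3 = 0.374.
Mean = α/β = 5.6/12.3 = 0.455.
Quadratic loss ⇒ the optimal estimator is the posterior mean.

0.455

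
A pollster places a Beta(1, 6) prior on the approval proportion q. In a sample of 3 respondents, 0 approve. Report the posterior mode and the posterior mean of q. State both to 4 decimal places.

Posterior: Beta(1+0, 6+3) = Beta(1, 9).
Since α = 1 ≤ 1 and β > 1, the Beta density is monotone decreasing on [0,1]; the mode is at 0.
Mean = 1/(1+9) = 0.1000.

posterior mode = 0.0000, posterior mean = 0.1000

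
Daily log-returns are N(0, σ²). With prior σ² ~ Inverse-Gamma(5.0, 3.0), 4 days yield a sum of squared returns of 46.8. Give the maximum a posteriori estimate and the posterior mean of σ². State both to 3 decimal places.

Posterior: Inverse-Gamma(shape = 5.0+4/2 = 7.0, scale = 3.0+46.8/2 = 26.4).
Mode = β/(α+1) = 26.4/8.0 = 3.300.
Mean = β/(α−1) = 26.4/6.0 = 4.400.
The posterior is right-skewed, so the mean exceeds the mode.

MAP = 3.300; posterior mean = 4.400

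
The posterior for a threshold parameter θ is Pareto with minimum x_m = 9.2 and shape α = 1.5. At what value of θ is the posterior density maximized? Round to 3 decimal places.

9.200

The Pareto density is strictly decreasing on [x_m, ∞), so the mode is x_m = 9.200.
Mean = α·x_m/(α−1) = 1.5·9.2/0.5 = 27.600.
This is the posterior mode — the MAP estimate.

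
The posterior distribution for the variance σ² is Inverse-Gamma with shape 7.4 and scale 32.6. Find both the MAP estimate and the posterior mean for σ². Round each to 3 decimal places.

MAP = 3.881, posterior mean = 5.094

Mode = β/(α+1) = 32.6/8.4 = 3.881.
Mean = β/(α−1) = 32.6/6.4 = 5.094.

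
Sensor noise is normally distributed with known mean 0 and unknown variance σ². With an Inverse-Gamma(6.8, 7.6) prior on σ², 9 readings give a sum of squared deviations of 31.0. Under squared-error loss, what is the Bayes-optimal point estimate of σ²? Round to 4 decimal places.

Posterior: Inverse-Gamma(shape = 6.8+9/2 = 11.3, scale = 7.6+31.0/2 = 23.1).
Mode = β/(α+1) = 23.1/12.3 = 1.8780.
Mean = β/(α−1) = 23.1/10.3 = 2.2427.
Squared-error loss ⇒ the optimal estimator is the posterior mean.

2.2427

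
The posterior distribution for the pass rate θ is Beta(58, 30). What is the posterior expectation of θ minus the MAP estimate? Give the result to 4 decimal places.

-0.0037

Mode = (58−1)/(58+30−2) = 57/86 = 0.6628.
Mean = 58/(58+30) = 58/88 = 0.6591.
Difference = 0.6591 − 0.6628 = -0.0037.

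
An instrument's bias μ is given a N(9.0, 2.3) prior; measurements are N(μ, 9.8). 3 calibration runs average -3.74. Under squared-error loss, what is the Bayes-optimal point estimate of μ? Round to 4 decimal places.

Posterior for μ is Normal. Precision-weighted mean: (1/2.3·9.0 + 3/9.8·-3.74) / (1/2.3 + 3/9.8) = 3.7362.
A Normal posterior is symmetric, so mode = mean.
Squared-error loss ⇒ the optimal estimator is the posterior mean.

3.7362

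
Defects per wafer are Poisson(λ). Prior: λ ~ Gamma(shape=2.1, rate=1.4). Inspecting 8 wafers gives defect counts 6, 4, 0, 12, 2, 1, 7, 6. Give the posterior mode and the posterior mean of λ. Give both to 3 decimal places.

Σ counts = 38. Posterior: Gamma(shape = 2.1+38 = 40.1, rate = 1.4+8 = 9.4).
Mode = (α−1)/β = 39.1/9.4 = 4.160.
Mean = α/β = 40.1/9.4 = 4.266.
Mean > mode: the posterior has a right tail.

MAP = 4.160, posterior mean = 4.266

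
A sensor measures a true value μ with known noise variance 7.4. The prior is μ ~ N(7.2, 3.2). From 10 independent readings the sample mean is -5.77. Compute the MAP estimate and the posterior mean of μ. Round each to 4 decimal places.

MAP = -3.3340; posterior mean = -3.3340

Posterior for μ is Normal. Precision-weighted mean: (1/3.2·7.2 + 10/7.4·-5.77) / (1/3.2 + 10/7.4) = -3.3340.
A Normal posterior is symmetric, so mode = mean.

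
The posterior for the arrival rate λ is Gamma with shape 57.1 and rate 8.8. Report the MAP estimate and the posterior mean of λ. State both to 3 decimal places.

MAP = 6.375, posterior mean = 6.489

Mode = (α−1)/β = 56.1/8.8 = 6.375.
Mean = α/β = 57.1/8.8 = 6.489.
The mean is pulled above the mode by the posterior's right skew.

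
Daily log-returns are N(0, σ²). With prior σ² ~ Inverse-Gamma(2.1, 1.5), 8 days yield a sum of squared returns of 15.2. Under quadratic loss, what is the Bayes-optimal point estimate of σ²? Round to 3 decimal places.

Posterior: Inverse-Gamma(shape = 2.1+8/2 = 6.1, scale = 1.5+15.2/2 = 9.1).
Mode = β/(α+1) = 9.1/7.1 = 1.282.
Mean = β/(α−1) = 9.1/5.1 = 1.784.
Quadratic loss ⇒ the optimal estimator is the posterior mean.

1.784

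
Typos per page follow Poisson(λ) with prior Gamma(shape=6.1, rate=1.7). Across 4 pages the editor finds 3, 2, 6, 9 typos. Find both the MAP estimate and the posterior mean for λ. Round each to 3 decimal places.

Σ counts = 20. Posterior: Gamma(shape = 6.1+20 = 26.1, rate = 1.7+4 = 5.7).
Mode = (α−1)/β = 25.1/5.7 = 4.404.
Mean = α/β = 26.1/5.7 = 4.579.
Mean > mode: the posterior has a right tail.

MAP = 4.404; posterior mean = 4.579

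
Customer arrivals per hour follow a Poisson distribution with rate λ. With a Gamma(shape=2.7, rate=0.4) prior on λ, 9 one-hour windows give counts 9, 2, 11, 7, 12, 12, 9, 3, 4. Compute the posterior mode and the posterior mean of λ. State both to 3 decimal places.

MAP: 7.521. Posterior mean: 7.628.

Σ counts = 69. Posterior: Gamma(shape = 2.7+69 = 71.7, rate = 0.4+9 = 9.4).
Mode = (α−1)/β = 70.7/9.4 = 7.521.
Mean = α/β = 71.7/9.4 = 7.628.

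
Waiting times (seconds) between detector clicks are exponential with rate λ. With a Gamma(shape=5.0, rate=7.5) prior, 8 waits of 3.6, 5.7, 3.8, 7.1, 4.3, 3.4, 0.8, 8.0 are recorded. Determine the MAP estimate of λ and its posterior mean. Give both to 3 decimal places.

Σ times = 36.7. Posterior: Gamma(shape = 5.0+8 = 13.0, rate = 7.5+36.7 = 44.2).
Mode = (α−1)/β = 12.0/44.2 = 0.271.
Mean = α/β = 13.0/44.2 = 0.294.
Mean > mode: the posterior has a right tail.

MAP: 0.271. Posterior mean: 0.294.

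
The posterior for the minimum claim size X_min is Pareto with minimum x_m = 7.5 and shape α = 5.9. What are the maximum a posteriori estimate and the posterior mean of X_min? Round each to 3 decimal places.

maximum a posteriori estimate = 7.500, posterior mean = 9.031

The Pareto density is strictly decreasing on [x_m, ∞), so the mode is x_m = 7.500.
Mean = α·x_m/(α−1) = 5.9·7.5/4.9 = 9.031.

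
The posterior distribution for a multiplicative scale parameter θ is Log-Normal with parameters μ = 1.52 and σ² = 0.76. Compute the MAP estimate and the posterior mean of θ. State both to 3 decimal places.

Mode = exp(μ − σ²) = exp(0.76) = 2.138.
Mean = exp(μ + σ²/2) = exp(1.900) = 6.686.
Mean > mode: the posterior has a right tail.

MAP = 2.138, posterior mean = 6.686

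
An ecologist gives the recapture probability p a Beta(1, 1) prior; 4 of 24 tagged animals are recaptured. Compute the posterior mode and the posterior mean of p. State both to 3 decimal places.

Posterior: Beta(1+4, 1+20) = Beta(5, 21).
Mode = (5−1)/(5+21−2) = 4/24 = 0.167.
With a flat prior the MAP equals the MLE, 4/24.
Mean = 5/(5+21) = 5/26 = 0.192.

MAP = 0.167; posterior mean = 0.192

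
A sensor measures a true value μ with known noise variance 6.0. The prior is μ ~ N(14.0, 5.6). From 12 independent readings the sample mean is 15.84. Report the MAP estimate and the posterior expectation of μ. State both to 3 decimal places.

MAP: 15.689. Posterior mean: 15.689.

Posterior for μ is Normal. Precision-weighted mean: (1/5.6·14.0 + 12/6.0·15.84) / (1/5.6 + 12/6.0) = 15.689.
A Normal posterior is symmetric, so mode = mean.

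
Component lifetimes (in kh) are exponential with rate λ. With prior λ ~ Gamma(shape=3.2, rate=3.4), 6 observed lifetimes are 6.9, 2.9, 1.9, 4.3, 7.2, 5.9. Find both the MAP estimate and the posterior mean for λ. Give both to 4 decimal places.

λ_MAP = 0.2523, E[λ|data] = 0.2831

Σ times = 29.1. Posterior: Gamma(shape = 3.2+6 = 9.2, rate = 3.4+29.1 = 32.5).
Mode = (α−1)/β = 8.2/32.5 = 0.2523.
Mean = α/β = 9.2/32.5 = 0.2831.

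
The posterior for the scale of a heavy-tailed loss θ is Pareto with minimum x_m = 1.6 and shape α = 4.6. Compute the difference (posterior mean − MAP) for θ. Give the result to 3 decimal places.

0.444

The Pareto density is strictly decreasing on [x_m, ∞), so the mode is x_m = 1.600.
Mean = α·x_m/(α−1) = 4.6·1.6/3.6 = 2.044.
Difference = 2.044 − 1.600 = 0.444.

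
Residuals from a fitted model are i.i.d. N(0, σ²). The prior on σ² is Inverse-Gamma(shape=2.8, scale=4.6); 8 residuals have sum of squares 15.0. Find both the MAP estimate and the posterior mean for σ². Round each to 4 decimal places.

MAP: 1.5513. Posterior mean: 2.0862.

Posterior: Inverse-Gamma(shape = 2.8+8/2 = 6.8, scale = 4.6+15.0/2 = 12.1).
Mode = β/(α+1) = 12.1/7.8 = 1.5513.
Mean = β/(α−1) = 12.1/5.8 = 2.0862.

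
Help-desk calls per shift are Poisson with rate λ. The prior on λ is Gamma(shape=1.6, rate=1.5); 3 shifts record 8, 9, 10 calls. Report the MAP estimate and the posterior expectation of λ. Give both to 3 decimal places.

MAP estimate = 6.133, posterior expectation = 6.356

Σ counts = 27. Posterior: Gamma(shape = 1.6+27 = 28.6, rate = 1.5+3 = 4.5).
Mode = (α−1)/β = 27.6/4.5 = 6.133.
Mean = α/β = 28.6/4.5 = 6.356.
The mean is pulled above the mode by the posterior's right skew.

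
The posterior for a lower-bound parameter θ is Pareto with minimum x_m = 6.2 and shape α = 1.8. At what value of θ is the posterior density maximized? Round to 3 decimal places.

The Pareto density is strictly decreasing on [x_m, ∞), so the mode is x_m = 6.200.
Mean = α·x_m/(α−1) = 1.8·6.2/0.8 = 13.950.
This is the posterior mode — the MAP estimate.

6.200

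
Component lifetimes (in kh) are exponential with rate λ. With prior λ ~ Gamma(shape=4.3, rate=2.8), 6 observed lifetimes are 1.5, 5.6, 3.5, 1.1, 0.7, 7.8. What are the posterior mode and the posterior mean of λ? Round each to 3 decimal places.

Σ times = 20.2. Posterior: Gamma(shape = 4.3+6 = 10.3, rate = 2.8+20.2 = 23.0).
Mode = (α−1)/β = 9.3/23.0 = 0.404.
Mean = α/β = 10.3/23.0 = 0.448.

λ_MAP = 0.404, E[λ|data] = 0.448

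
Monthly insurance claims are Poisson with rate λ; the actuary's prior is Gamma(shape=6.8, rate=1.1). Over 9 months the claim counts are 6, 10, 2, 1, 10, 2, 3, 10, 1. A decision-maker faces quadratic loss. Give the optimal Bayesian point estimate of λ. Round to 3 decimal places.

5.129

Σ counts = 45. Posterior: Gamma(shape = 6.8+45 = 51.8, rate = 1.1+9 = 10.1).
Mode = (α−1)/β = 50.8/10.1 = 5.030.
Mean = α/β = 51.8/10.1 = 5.129.
Quadratic loss ⇒ the optimal estimator is the posterior mean.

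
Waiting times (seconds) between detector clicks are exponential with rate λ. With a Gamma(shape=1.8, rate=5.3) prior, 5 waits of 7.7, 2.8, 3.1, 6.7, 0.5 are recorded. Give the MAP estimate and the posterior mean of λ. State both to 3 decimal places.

MAP estimate = 0.222, posterior mean = 0.261

Σ times = 20.8. Posterior: Gamma(shape = 1.8+5 = 6.8, rate = 5.3+20.8 = 26.1).
Mode = (α−1)/β = 5.8/26.1 = 0.222.
Mean = α/β = 6.8/26.1 = 0.261.
Right-skewed posterior ⇒ mode < mean.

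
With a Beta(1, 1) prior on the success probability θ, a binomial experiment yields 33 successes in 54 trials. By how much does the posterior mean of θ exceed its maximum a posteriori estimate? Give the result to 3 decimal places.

-0.004

Posterior: Beta(1+33, 1+21) = Beta(34, 22).
Mode = (34−1)/(34+22−2) = 33/54 = 0.611.
Mean = 34/(34+22) = 34/56 = 0.607.
Difference = 0.607 − 0.611 = -0.004.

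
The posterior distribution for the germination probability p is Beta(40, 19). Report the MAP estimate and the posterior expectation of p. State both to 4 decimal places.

Mode = (40−1)/(40+19−2) = 39/57 = 0.6842.
Mean = 40/(40+19) = 40/59 = 0.6780.
The posterior is left-skewed, so the mode exceeds the mean.

MAP: 0.6842. Posterior mean: 0.6780.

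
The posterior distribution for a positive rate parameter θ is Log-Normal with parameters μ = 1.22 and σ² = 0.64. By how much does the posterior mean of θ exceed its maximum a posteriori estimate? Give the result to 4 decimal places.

Mode = exp(μ − σ²) = exp(0.58) = 1.7860.
Mean = exp(μ + σ²/2) = exp(1.540) = 4.6646.
Difference = 4.6646 − 1.7860 = 2.8786.

2.8786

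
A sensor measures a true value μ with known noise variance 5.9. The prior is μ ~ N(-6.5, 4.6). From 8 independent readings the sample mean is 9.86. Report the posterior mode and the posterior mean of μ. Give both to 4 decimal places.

posterior mode = 7.5995, posterior mean = 7.5995

Posterior for μ is Normal. Precision-weighted mean: (1/4.6·-6.5 + 8/5.9·9.86) / (1/4.6 + 8/5.9) = 7.5995.
A Normal posterior is symmetric, so mode = mean.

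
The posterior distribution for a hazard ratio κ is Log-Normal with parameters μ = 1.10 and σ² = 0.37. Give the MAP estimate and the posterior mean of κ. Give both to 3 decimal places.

Mode = exp(μ − σ²) = exp(0.73) = 2.075.
Mean = exp(μ + σ²/2) = exp(1.285) = 3.615.
The mean is pulled above the mode by the posterior's right skew.

MAP estimate = 2.075, posterior mean = 3.615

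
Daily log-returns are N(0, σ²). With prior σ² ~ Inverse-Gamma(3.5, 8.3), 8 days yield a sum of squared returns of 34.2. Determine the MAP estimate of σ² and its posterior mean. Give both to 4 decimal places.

MAP: 2.9882. Posterior mean: 3.9077.

Posterior: Inverse-Gamma(shape = 3.5+8/2 = 7.5, scale = 8.3+34.2/2 = 25.4).
Mode = β/(α+1) = 25.4/8.5 = 2.9882.
Mean = β/(α−1) = 25.4/6.5 = 3.9077.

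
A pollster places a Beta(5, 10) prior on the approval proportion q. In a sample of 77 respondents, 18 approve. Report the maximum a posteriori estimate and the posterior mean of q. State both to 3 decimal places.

maximum a posteriori estimate = 0.244, posterior mean = 0.250

Posterior: Beta(5+18, 10+59) = Beta(23, 69).
Mode = (23−1)/(23+69−2) = 22/90 = 0.244.
Mean = 23/(23+69) = 23/92 = 0.250.
Right-skewed posterior ⇒ mode < mean.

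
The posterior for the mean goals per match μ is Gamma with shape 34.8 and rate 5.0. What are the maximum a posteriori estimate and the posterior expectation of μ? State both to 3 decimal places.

Mode = (α−1)/β = 33.8/5.0 = 6.760.
Mean = α/β = 34.8/5.0 = 6.960.
Mean > mode: the posterior has a right tail.

μ_MAP = 6.760, E[μ|data] = 6.960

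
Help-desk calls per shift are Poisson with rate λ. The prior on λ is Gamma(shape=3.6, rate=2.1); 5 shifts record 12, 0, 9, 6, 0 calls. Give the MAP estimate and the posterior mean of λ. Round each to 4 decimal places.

Σ counts = 27. Posterior: Gamma(shape = 3.6+27 = 30.6, rate = 2.1+5 = 7.1).
Mode = (α−1)/β = 29.6/7.1 = 4.1690.
Mean = α/β = 30.6/7.1 = 4.3099.
Mean > mode: the posterior has a right tail.

MAP estimate = 4.1690, posterior mean = 4.3099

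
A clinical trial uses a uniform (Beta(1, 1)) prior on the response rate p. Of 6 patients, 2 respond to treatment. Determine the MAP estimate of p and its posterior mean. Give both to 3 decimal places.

Posterior: Beta(1+2, 1+4) = Beta(3, 5).
Mode = (3−1)/(3+5−2) = 2/6 = 0.333.
With a flat prior the MAP equals the MLE, 2/6.
Mean = 3/(3+5) = 3/8 = 0.375.

p_MAP = 0.333, E[p|data] = 0.375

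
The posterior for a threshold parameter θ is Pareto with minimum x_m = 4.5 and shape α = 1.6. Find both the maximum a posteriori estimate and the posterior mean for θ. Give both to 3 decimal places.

The Pareto density is strictly decreasing on [x_m, ∞), so the mode is x_m = 4.500.
Mean = α·x_m/(α−1) = 1.6·4.5/0.6 = 12.000.

MAP: 4.500. Posterior mean: 12.000.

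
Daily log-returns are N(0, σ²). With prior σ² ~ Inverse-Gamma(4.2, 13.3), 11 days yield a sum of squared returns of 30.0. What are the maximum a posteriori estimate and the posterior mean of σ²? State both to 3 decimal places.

Posterior: Inverse-Gamma(shape = 4.2+11/2 = 9.7, scale = 13.3+30.0/2 = 28.3).
Mode = β/(α+1) = 28.3/10.7 = 2.645.
Mean = β/(α−1) = 28.3/8.7 = 3.253.

MAP = 2.645, posterior mean = 3.253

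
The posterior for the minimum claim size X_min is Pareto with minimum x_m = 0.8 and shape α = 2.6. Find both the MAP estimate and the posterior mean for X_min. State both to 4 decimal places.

The Pareto density is strictly decreasing on [x_m, ∞), so the mode is x_m = 0.8000.
Mean = α·x_m/(α−1) = 2.6·0.8/1.6 = 1.3000.

MAP: 0.8000. Posterior mean: 1.3000.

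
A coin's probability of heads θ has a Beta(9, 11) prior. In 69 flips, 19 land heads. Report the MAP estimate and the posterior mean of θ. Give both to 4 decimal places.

MAP: 0.3103. Posterior mean: 0.3146.

Posterior: Beta(9+19, 11+50) = Beta(28, 61).
Mode = (28−1)/(28+61−2) = 27/87 = 0.3103.
Mean = 28/(28+61) = 28/89 = 0.3146.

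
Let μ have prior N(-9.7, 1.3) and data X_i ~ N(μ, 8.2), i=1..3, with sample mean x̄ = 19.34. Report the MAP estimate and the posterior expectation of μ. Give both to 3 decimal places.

MAP: -0.340. Posterior mean: -0.340.

Posterior for μ is Normal. Precision-weighted mean: (1/1.3·-9.7 + 3/8.2·19.34) / (1/1.3 + 3/8.2) = -0.340.
A Normal posterior is symmetric, so mode = mean.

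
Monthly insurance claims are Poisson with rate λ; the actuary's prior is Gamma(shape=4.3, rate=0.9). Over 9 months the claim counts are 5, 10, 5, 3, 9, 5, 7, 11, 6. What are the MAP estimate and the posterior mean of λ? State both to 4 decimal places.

MAP: 6.4949. Posterior mean: 6.5960.

Σ counts = 61. Posterior: Gamma(shape = 4.3+61 = 65.3, rate = 0.9+9 = 9.9).
Mode = (α−1)/β = 64.3/9.9 = 6.4949.
Mean = α/β = 65.3/9.9 = 6.5960.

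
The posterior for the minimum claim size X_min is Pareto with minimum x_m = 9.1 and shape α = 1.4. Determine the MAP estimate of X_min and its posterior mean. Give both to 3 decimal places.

MAP estimate = 9.100, posterior mean = 31.850

The Pareto density is strictly decreasing on [x_m, ∞), so the mode is x_m = 9.100.
Mean = α·x_m/(α−1) = 1.4·9.1/0.4 = 31.850.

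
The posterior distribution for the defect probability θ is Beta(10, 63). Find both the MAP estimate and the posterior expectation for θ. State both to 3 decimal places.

MAP estimate = 0.127, posterior expectation = 0.137

Mode = (10−1)/(10+63−2) = 9/71 = 0.127.
Mean = 10/(10+63) = 10/73 = 0.137.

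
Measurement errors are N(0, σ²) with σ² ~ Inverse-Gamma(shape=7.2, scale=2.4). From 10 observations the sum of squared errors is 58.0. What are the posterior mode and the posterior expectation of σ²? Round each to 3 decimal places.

posterior mode = 2.379, posterior expectation = 2.804

Posterior: Inverse-Gamma(shape = 7.2+10/2 = 12.2, scale = 2.4+58.0/2 = 31.4).
Mode = β/(α+1) = 31.4/13.2 = 2.379.
Mean = β/(α−1) = 31.4/11.2 = 2.804.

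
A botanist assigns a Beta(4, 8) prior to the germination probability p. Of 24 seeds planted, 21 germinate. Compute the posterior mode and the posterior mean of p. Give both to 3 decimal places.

p_MAP = 0.706, E[p|data] = 0.694

Posterior: Beta(4+21, 8+3) = Beta(25, 11).
Mode = (25−1)/(25+11−2) = 24/34 = 0.706.
Mean = 25/(25+11) = 25/36 = 0.694.
Mode > mean: the posterior has a left tail.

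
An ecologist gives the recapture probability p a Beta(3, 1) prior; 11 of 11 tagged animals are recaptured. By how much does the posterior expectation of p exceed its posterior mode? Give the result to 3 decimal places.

-0.067

Posterior: Beta(3+11, 1+0) = Beta(14, 1).
Since β = 1 ≤ 1 and α > 1, the Beta density is monotone increasing on [0,1]; the mode is at 1.
Mean = 14/(14+1) = 0.933.
Difference = 0.933 − 1.000 = -0.067.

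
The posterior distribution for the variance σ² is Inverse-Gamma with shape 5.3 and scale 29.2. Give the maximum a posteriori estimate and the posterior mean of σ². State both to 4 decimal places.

MAP = 4.6349, posterior mean = 6.7907

Mode = β/(α+1) = 29.2/6.3 = 4.6349.
Mean = β/(α−1) = 29.2/4.3 = 6.7907.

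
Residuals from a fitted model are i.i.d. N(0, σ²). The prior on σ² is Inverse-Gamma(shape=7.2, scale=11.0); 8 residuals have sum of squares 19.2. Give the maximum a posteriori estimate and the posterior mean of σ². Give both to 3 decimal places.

MAP = 1.689; posterior mean = 2.020

Posterior: Inverse-Gamma(shape = 7.2+8/2 = 11.2, scale = 11.0+19.2/2 = 20.6).
Mode = β/(α+1) = 20.6/12.2 = 1.689.
Mean = β/(α−1) = 20.6/10.2 = 2.020.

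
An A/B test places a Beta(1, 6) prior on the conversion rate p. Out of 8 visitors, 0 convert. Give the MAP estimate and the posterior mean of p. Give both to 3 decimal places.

Posterior: Beta(1+0, 6+8) = Beta(1, 14).
Since α = 1 ≤ 1 and β > 1, the Beta density is monotone decreasing on [0,1]; the mode is at 0.
Mean = 1/(1+14) = 0.067.

MAP: 0.000. Posterior mean: 0.067.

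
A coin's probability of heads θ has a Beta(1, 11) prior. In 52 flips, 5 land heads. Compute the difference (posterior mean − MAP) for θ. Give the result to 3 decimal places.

Posterior: Beta(1+5, 11+47) = Beta(6, 58).
Mode = (6−1)/(6+58−2) = 5/62 = 0.081.
Mean = 6/(6+58) = 6/64 = 0.094.
Difference = 0.094 − 0.081 = 0.013.
The posterior is right-skewed, so the mean exceeds the mode.

0.013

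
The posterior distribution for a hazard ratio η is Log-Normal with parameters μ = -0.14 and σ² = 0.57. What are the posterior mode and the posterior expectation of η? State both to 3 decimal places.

η_MAP = 0.492, E[η|data] = 1.156

Mode = exp(μ − σ²) = exp(-0.71) = 0.492.
Mean = exp(μ + σ²/2) = exp(0.145) = 1.156.
The posterior is right-skewed, so the mean exceeds the mode.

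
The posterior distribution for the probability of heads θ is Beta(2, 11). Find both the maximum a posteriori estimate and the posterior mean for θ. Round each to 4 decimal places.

Mode = (2−1)/(2+11−2) = 1/11 = 0.0909.
Mean = 2/(2+11) = 2/13 = 0.1538.

MAP: 0.0909. Posterior mean: 0.1538.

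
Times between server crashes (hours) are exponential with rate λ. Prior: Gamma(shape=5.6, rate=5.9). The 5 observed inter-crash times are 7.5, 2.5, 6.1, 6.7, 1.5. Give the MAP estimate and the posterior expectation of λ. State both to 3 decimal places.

Σ times = 24.3. Posterior: Gamma(shape = 5.6+5 = 10.6, rate = 5.9+24.3 = 30.2).
Mode = (α−1)/β = 9.6/30.2 = 0.318.
Mean = α/β = 10.6/30.2 = 0.351.

MAP: 0.318. Posterior mean: 0.351.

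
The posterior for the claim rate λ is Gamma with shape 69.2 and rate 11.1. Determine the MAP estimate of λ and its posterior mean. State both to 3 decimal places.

MAP: 6.144. Posterior mean: 6.234.

Mode = (α−1)/β = 68.2/11.1 = 6.144.
Mean = α/β = 69.2/11.1 = 6.234.
Mean > mode: the posterior has a right tail.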